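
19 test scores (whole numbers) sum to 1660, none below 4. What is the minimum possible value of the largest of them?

The 19 values sum to 1660, so their maximum is at least ⌈1660/19⌉ = 88.
Equality holds with 7 values of 88 and 12 values of 87.

88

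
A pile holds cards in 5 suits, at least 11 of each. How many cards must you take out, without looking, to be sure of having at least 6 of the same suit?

You could draw 5 of every suit without reaching 6 of any — 25 in all.
One more forces 6 of some suit, so 25 + 1 = 26.

26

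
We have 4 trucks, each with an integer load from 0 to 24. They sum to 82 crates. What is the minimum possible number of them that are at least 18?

If only k of them are at least 18, the other 4 − k are at most 17, so the total is at most k·24 + (4 − k)·17.
This must reach 82, so k·24 + (4 − k)·17 ≥ 82, giving k ≥ 2.
Exactly 2 works: 2 values at 24 and 2 at 17 total 82.

2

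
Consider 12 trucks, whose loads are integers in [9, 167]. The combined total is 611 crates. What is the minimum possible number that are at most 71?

If only k of them are at most 71, the other 12 − k are at least 72, so the total is at least (12 − k)·72 + k·9.
This is ≤ 611, so (12 − k)·72 + 9k ≤ 611, which gives k ≥ 5.
Exactly 5 works: 5 values at 9 and 7 at 72 total 549; raise one of the low values by 62 (still ≤ 71) to hit 611.

5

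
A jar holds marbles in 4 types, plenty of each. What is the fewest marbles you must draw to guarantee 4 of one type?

In the worst case you draw 3 of each of the 4 types: 4 × 3 = 12.
One more forces 4 of some type, so 12 + 1 = 13.

13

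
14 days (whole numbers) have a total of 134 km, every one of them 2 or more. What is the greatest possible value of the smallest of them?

The 14 values sum to 134, so their minimum is at most ⌊134/14⌋ = 9.
Achievable: 6 of them at 9 and 8 at 10 total 134.

9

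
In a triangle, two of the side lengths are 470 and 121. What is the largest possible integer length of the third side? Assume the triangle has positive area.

The third side must be less than 470 + 121 = 591.
The largest integer below 591 is 590.

590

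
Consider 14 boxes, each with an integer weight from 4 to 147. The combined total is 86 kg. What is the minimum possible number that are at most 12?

11

Each value above 12 is at least 13, contributing at least 13 − 4 = 9 above the floor 4.
The sum exceeds the floor total 56 by 30, so at most ⌊30/9⌋ = 3 exceed 12, and at least 11 are ≤ 12.
Exactly 11 works: 11 values at 4 and 3 at 13 total 83; raise one of the low values by 3 (still ≤ 12) to hit 86.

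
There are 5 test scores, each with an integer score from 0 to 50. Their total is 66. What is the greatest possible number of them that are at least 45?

With k values at 45 or above and the rest at least 0, the sum is at least 0 + 45k.
Since the sum is 66, we need 45k ≤ 66, i.e. k ≤ 1.
k = 1 is achieved by 1 value at 45 and 4 at 0, total 45; add 21 to one value (staying below 45) to reach 66.

1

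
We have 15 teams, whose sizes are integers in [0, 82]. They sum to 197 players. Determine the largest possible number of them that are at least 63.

If k of the values are ≥ 63, the total is ≥ 63k + 0(15 − k).
Setting 63k + 0(15 − k) ≤ 197 gives 63k ≤ 197, so k ≤ 3.
k = 3 is achieved by 3 values at 63 and 12 at 0, total 189; add 8 to one value (staying below 63) to reach 197.

3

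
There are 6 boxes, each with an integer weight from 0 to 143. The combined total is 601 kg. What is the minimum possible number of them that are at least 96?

1

Suppose at most 6 − j of them reach 96; then j values are ≤ 95 and the rest ≤ 143.
The total is then ≤ 95·j + 143·(6 − j) = 858 − 48j. For this to be ≥ 601 we need j ≤ 5, so at least 6 − 5 = 1 must reach 96.
Exactly 1 works: 1 value at 143 and 5 at 95 total 618; lower one of the high values by 17 (still ≥ 96) to hit 601.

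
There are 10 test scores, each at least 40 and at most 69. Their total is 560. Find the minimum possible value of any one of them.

To make one score as small as possible, make the other 9 as large as possible.
The other 9 can take up 9 × 69 = 621 ≥ 560 − 40, so one score can sit at its floor of 40.
Achievable: one at 40 and the other 9 totalling 520, which fits since 9 × 40 ≤ 520 ≤ 9 × 69.

40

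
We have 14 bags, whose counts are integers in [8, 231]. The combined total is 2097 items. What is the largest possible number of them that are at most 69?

7

Suppose k of them are at most 69. Those contribute at most 69 each and the rest at most 231 each.
So the total is at most 69k + 231(14 − k) = 3234 − 162k. This must still be ≥ 2097, so k ≤ 7.
k = 7 is achieved by 7 values at 69 and 7 at 231, total 2100; lower one of the 231's by 3 (still > 69) to reach 2097.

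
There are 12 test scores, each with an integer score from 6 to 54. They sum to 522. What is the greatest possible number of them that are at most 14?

3

Suppose k of them are at most 14. Those contribute at most 14 each and the rest at most 54 each.
So the total is at most 14k + 54(12 − k) = 648 − 40k. This must still be ≥ 522, so k ≤ 3.
k = 3 is achieved by 3 values at 14 and 9 at 54, total 528; lower one of the 54's by 6 (still > 14) to reach 522.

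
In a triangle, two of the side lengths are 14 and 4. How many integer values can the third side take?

The triangle inequality gives |14 − 4| < c < 14 + 4, i.e. 10 < c < 18.
So c can be any integer from 11 to 17: 7 values.

7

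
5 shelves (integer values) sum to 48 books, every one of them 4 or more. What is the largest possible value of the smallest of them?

9

The 5 values sum to 48, so their minimum is at most ⌊48/5⌋ = 9.
Equality holds with 2 values of 9 and 3 values of 10.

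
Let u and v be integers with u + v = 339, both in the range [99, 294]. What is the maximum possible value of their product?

uv = u(339 − u) is maximized when u is as near 339/2 as the bounds allow.
Taking u = 169 and v = 170 (both in [99, 294]) gives uv = 28730.

28730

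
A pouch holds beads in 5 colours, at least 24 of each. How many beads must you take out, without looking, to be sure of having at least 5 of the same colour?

In the worst case you draw 4 of each of the 5 colours: 5 × 4 = 20.
One more forces 5 of some colour, so 20 + 1 = 21.

21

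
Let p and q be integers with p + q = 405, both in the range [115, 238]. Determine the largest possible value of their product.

For a fixed sum, the product pq is largest when p and q are as close as possible.
Taking p = 202 and q = 203 (both in [115, 238]) gives pq = 41006.

41006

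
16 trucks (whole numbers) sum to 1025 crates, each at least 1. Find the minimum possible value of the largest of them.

65

If every one of the 16 were at most 64, the total would be at most 16 × 64 = 1024 < 1025.
Taking 15 copies of 64 and 1 copy of 65 gives exactly 1025, so 65 is attained.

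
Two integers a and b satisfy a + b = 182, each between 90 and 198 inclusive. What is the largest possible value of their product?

8281

For a fixed sum, the product ab is largest when a and b are as close as possible.
Taking a = 91 and b = 91 (both in [90, 198]) gives ab = 8281.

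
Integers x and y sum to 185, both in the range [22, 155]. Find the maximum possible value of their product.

With x + y fixed, xy peaks when the two are closest together.
Taking x = 92 and y = 93 (both in [22, 155]) gives xy = 8556.

8556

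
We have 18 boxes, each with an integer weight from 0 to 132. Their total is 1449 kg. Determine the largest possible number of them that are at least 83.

17

If k of the values are ≥ 83, the total is ≥ 83k + 0(18 − k).
Setting 83k + 0(18 − k) ≤ 1449 gives 83k ≤ 1449, so k ≤ 17.
k = 17 is achieved by 17 values at 83 and 1 at 0, total 1411; add 38 to one value (staying below 83) to reach 1449.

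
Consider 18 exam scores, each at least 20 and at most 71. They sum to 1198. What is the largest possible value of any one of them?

To make one score as large as possible, make the other 17 as small as possible.
The other 17 contribute at least 17 × 20 = 340, leaving at most 1198 − 340 = 858.
But each score is capped at 71, so the maximum is 71.
Achievable: one at 71 and the other 17 totalling 1127, which fits since 17 × 20 ≤ 1127 ≤ 17 × 71.

71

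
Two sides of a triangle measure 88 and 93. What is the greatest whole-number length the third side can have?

180

The third side must be less than 88 + 93 = 181.
The largest integer below 181 is 180.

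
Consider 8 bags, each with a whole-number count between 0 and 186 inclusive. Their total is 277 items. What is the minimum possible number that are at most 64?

4

Each value above 64 is at least 65, contributing at least 65 − 0 = 65 above the floor 0.
The sum exceeds the floor total 0 by 277, so at most ⌊277/65⌋ = 4 exceed 64, and at least 4 are ≤ 64.
Exactly 4 works: 4 values at 0 and 4 at 65 total 260; raise one of the low values by 17 (still ≤ 64) to hit 277.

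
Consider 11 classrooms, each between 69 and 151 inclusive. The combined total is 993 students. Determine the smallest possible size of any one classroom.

To make one classroom as small as possible, make the other 10 as large as possible.
The other 10 can take up 10 × 151 = 1510 ≥ 993 − 69, so one classroom can sit at its floor of 69.
Achievable: one at 69 and the other 10 totalling 924, which fits since 10 × 69 ≤ 924 ≤ 10 × 151.

69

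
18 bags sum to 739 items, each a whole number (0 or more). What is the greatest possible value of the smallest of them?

41

The average is 739/18 < 42, so some value is ≤ 41.
Equality holds with 17 values of 41 and 1 value of 42.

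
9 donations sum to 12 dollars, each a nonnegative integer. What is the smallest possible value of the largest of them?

Some value must be at least ⌈12/9⌉ = 2, since 9 × 1 = 9 < 12.
Taking 6 copies of 1 and 3 copies of 2 gives exactly 12, so 2 is attained.

2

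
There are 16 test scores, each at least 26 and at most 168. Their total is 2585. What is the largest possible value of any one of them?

168

Maximizing one value means minimizing the remaining 15.
The other 15 contribute at least 15 × 26 = 390, leaving at most 2585 − 390 = 2195.
But each score is capped at 168, so the maximum is 168.
Achievable: one at 168 and the other 15 totalling 2417, which fits since 15 × 26 ≤ 2417 ≤ 15 × 168.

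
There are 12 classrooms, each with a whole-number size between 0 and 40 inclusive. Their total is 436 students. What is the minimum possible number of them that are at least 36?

4

Suppose at most 12 − j of them reach 36; then j values are ≤ 35 and the rest ≤ 40.
The total is then ≤ 35·j + 40·(12 − j) = 480 − 5j. For this to be ≥ 436 we need j ≤ 8, so at least 12 − 8 = 4 must reach 36.
Exactly 4 works: 4 values at 40 and 8 at 35 total 440; lower one of the high values by 4 (still ≥ 36) to hit 436.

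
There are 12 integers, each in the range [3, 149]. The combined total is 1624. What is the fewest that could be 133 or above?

Each value short of 133 is at most 132, costing at least 149 − 132 = 17 against the maximum total of 1788.
We can afford to lose at most 1788 − 1624 = 164, so at most ⌊164/17⌋ = 9 fall short, and at least 3 are ≥ 133.
Exactly 3 works: 3 values at 149 and 9 at 132 total 1635; lower one of the high values by 11 (still ≥ 133) to hit 1624.

3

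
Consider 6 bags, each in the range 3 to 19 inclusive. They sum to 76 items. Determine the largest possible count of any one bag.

19

Maximizing one value means minimizing the remaining 5.
The other 5 contribute at least 5 × 3 = 15, leaving at most 76 − 15 = 61.
But each bag is capped at 19, so the maximum is 19.
Achievable: one at 19 and the other 5 totalling 57, which fits since 5 × 3 ≤ 57 ≤ 5 × 19.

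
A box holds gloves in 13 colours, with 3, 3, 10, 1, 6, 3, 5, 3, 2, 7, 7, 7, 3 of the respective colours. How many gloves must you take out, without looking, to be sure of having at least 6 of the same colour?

49

In the worst case you take as many as possible of each colour without reaching 6: 3 + 3 + 5 + 1 + 5 + 3 + 5 + 3 + 2 + 5 + 5 + 5 + 3 = 48.
The next one must give 6 of some colour, so 48 + 1 = 49.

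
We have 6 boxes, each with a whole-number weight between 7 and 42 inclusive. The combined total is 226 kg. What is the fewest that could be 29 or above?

Each value short of 29 is at most 28, costing at least 42 − 28 = 14 against the maximum total of 252.
We can afford to lose at most 252 − 226 = 26, so at most ⌊26/14⌋ = 1 fall short, and at least 5 are ≥ 29.
Exactly 5 works: 5 values at 42 and 1 at 28 total 238; lower one of the high values by 12 (still ≥ 29) to hit 226.

5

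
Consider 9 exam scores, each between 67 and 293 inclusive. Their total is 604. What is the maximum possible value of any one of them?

To make one score as large as possible, make the other 8 as small as possible.
The other 8 contribute at least 8 × 67 = 536, leaving at most 604 − 536 = 68.
Since 68 ≤ 293, this is achievable: one at 68 and 8 at 67.

68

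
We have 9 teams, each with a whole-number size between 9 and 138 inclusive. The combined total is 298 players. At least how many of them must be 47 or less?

4

Let j be the number exceeding 47. Then the total is ≥ 48·j + 9·(9 − j) = 81 + 39j.
So 39j ≤ 217 and j ≤ 5; hence at least 9 − 5 = 4 are ≤ 47.
Exactly 4 works: 4 values at 9 and 5 at 48 total 276; raise one of the low values by 22 (still ≤ 47) to hit 298.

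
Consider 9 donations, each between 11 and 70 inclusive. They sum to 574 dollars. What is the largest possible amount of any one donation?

Maximizing one value means minimizing the remaining 8.
The other 8 contribute at least 8 × 11 = 88, leaving at most 574 − 88 = 486.
But each donation is capped at 70, so the maximum is 70.
Achievable: one at 70 and the other 8 totalling 504, which fits since 8 × 11 ≤ 504 ≤ 8 × 70.

70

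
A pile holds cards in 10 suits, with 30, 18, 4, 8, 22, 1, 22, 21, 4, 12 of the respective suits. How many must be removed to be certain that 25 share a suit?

In the worst case you take as many as possible of each suit without reaching 25: 24 + 18 + 4 + 8 + 22 + 1 + 22 + 21 + 4 + 12 = 136.
The next one must give 25 of some suit, so 136 + 1 = 137.

137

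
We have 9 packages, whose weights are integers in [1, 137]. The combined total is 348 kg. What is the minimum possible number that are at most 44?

Let j be the number exceeding 44. Then the total is ≥ 45·j + 1·(9 − j) = 9 + 44j.
So 44j ≤ 339 and j ≤ 7; hence at least 9 − 7 = 2 are ≤ 44.
Exactly 2 works: 2 values at 1 and 7 at 45 total 317; raise one of the low values by 31 (still ≤ 44) to hit 348.

2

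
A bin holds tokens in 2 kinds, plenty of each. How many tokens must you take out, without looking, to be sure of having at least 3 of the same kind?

In the worst case you draw 2 of each of the 2 kinds: 2 × 2 = 4.
One more forces 3 of some kind, so 4 + 1 = 5.

5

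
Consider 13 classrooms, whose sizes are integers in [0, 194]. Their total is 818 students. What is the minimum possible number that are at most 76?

If only k of them are at most 76, the other 13 − k are at least 77, so the total is at least (13 − k)·77 + k·0.
This is ≤ 818, so (13 − k)·77 + 0k ≤ 818, which gives k ≥ 3.
Exactly 3 works: 3 values at 0 and 10 at 77 total 770; raise one of the low values by 48 (still ≤ 76) to hit 818.

3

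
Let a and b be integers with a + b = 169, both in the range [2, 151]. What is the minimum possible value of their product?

ab = a(169 − a) is concave in a, so over [18, 151] it is minimized at an endpoint.
The extreme feasible split is a = 18, b = 151, giving ab = 2718.

2718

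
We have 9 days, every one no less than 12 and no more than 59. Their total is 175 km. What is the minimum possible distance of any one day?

To make one day as small as possible, make the other 8 as large as possible.
The other 8 can take up 8 × 59 = 472 ≥ 175 − 12, so one day can sit at its floor of 12.
Achievable: one at 12 and the other 8 totalling 163, which fits since 8 × 12 ≤ 163 ≤ 8 × 59.

12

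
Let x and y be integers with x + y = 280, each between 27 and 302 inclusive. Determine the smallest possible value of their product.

6831

For a fixed sum, xy is smallest when x and y are as far apart as possible.
The extreme feasible split is x = 27, y = 253, giving xy = 6831.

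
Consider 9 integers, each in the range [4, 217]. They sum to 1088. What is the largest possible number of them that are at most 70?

Suppose k of them are at most 70. Those contribute at most 70 each and the rest at most 217 each.
So the total is at most 70k + 217(9 − k) = 1953 − 147k. This must still be ≥ 1088, so k ≤ 5.
k = 5 is achieved by 5 values at 70 and 4 at 217, total 1218; lower one of the 217's by 130 (still > 70) to reach 1088.

5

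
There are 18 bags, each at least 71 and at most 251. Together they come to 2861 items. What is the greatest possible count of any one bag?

Maximizing one value means minimizing the remaining 17.
The other 17 contribute at least 17 × 71 = 1207, leaving at most 2861 − 1207 = 1654.
But each bag is capped at 251, so the maximum is 251.
Achievable: one at 251 and the other 17 totalling 2610, which fits since 17 × 71 ≤ 2610 ≤ 17 × 251.

251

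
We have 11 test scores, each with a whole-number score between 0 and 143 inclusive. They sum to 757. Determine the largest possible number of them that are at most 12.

6

Suppose k of them are at most 12. Those contribute at most 12 each and the rest at most 143 each.
So the total is at most 12k + 143(11 − k) = 1573 − 131k. This must still be ≥ 757, so k ≤ 6.
k = 6 is achieved by 6 values at 12 and 5 at 143, total 787; lower one of the 143's by 30 (still > 12) to reach 757.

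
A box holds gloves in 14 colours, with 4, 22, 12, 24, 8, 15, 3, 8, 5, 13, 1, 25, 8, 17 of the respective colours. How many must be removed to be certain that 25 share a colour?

In the worst case you take as many as possible of each colour without reaching 25: 4 + 22 + 12 + 24 + 8 + 15 + 3 + 8 + 5 + 13 + 1 + 24 + 8 + 17 = 164.
The next one must give 25 of some colour, so 164 + 1 = 165.

165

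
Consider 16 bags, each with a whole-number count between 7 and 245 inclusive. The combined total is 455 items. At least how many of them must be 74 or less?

11

Let j be the number exceeding 74. Then the total is ≥ 75·j + 7·(16 − j) = 112 + 68j.
So 68j ≤ 343 and j ≤ 5; hence at least 16 − 5 = 11 are ≤ 74.
Exactly 11 works: 11 values at 7 and 5 at 75 total 452; raise one of the low values by 3 (still ≤ 74) to hit 455.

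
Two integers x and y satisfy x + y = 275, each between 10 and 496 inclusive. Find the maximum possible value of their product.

18906

xy = x(275 − x) is maximized when x is as near 275/2 as the bounds allow.
Taking x = 137 and y = 138 (both in [10, 496]) gives xy = 18906.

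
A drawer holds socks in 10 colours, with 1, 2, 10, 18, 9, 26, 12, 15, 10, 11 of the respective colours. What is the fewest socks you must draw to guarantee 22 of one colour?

In the worst case you take as many as possible of each colour without reaching 22: 1 + 2 + 10 + 18 + 9 + 21 + 12 + 15 + 10 + 11 = 109.
The next one must give 22 of some colour, so 109 + 1 = 110.

110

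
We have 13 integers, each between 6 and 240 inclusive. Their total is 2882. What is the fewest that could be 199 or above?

If only k of them are at least 199, the other 13 − k are at most 198, so the total is at most k·240 + (13 − k)·198.
This must reach 2882, so k·240 + (13 − k)·198 ≥ 2882, giving k ≥ 8.
Exactly 8 works: 8 values at 240 and 5 at 198 total 2910; lower one of the high values by 28 (still ≥ 199) to hit 2882.

8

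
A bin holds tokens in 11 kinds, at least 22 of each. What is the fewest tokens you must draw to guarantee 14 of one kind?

144

In the worst case you draw 13 of each of the 11 kinds: 11 × 13 = 143.
One more forces 14 of some kind, so 143 + 1 = 144.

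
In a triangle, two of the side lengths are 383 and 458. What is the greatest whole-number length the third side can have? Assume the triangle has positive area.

The third side must be less than 383 + 458 = 841.
The largest integer below 841 is 840.

840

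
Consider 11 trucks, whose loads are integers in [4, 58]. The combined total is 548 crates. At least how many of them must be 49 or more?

Suppose at most 11 − j of them reach 49; then j values are ≤ 48 and the rest ≤ 58.
The total is then ≤ 48·j + 58·(11 − j) = 638 − 10j. For this to be ≥ 548 we need j ≤ 9, so at least 11 − 9 = 2 must reach 49.
Exactly 2 works: 2 values at 58 and 9 at 48 total 548.

2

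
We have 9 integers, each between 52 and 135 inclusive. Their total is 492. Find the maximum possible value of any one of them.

To make one integer as large as possible, make the other 8 as small as possible.
The other 8 contribute at least 8 × 52 = 416, leaving at most 492 − 416 = 76.
Since 76 ≤ 135, this is achievable: one at 76 and 8 at 52.

76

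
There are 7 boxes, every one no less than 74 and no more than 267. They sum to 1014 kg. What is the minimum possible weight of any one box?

74

Minimizing one value means maximizing the remaining 6.
The other 6 can take up 6 × 267 = 1602 ≥ 1014 − 74, so one box can sit at its floor of 74.
Achievable: one at 74 and the other 6 totalling 940, which fits since 6 × 74 ≤ 940 ≤ 6 × 267.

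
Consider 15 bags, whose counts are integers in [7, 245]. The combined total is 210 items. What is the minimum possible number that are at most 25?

If only k of them are at most 25, the other 15 − k are at least 26, so the total is at least (15 − k)·26 + k·7.
This is ≤ 210, so (15 − k)·26 + 7k ≤ 210, which gives k ≥ 10.
Exactly 10 works: 10 values at 7 and 5 at 26 total 200; raise one of the low values by 10 (still ≤ 25) to hit 210.

10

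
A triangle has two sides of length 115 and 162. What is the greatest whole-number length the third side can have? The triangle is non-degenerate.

276

The third side must be less than 115 + 162 = 277.
The largest integer below 277 is 276.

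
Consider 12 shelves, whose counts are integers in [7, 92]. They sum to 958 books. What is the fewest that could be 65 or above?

7

If only k of them are at least 65, the other 12 − k are at most 64, so the total is at most k·92 + (12 − k)·64.
This must reach 958, so k·92 + (12 − k)·64 ≥ 958, giving k ≥ 7.
Exactly 7 works: 7 values at 92 and 5 at 64 total 964; lower one of the high values by 6 (still ≥ 65) to hit 958.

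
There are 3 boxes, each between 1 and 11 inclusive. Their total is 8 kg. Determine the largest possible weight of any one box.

6

To make one box as large as possible, make the other 2 as small as possible.
The other 2 contribute at least 2 × 1 = 2, leaving at most 8 − 2 = 6.
Since 6 ≤ 11, this is achievable: one at 6 and 2 at 1.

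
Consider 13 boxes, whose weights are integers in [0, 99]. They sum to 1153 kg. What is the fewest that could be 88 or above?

If only k of them are at least 88, the other 13 − k are at most 87, so the total is at most k·99 + (13 − k)·87.
This must reach 1153, so k·99 + (13 − k)·87 ≥ 1153, giving k ≥ 2.
Exactly 2 works: 2 values at 99 and 11 at 87 total 1155; lower one of the high values by 2 (still ≥ 88) to hit 1153.

2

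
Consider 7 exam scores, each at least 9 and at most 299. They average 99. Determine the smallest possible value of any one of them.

9

Minimizing one value means maximizing the remaining 6.
The total is 7 × 99 = 693.
The other 6 can take up 6 × 299 = 1794 ≥ 693 − 9, so one score can sit at its floor of 9.
Achievable: one at 9 and the other 6 totalling 684, which fits since 6 × 9 ≤ 684 ≤ 6 × 299.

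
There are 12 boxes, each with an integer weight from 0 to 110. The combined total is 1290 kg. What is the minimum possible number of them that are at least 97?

Each value short of 97 is at most 96, costing at least 110 − 96 = 14 against the maximum total of 1320.
We can afford to lose at most 1320 − 1290 = 30, so at most ⌊30/14⌋ = 2 fall short, and at least 10 are ≥ 97.
Exactly 10 works: 10 values at 110 and 2 at 96 total 1292; lower one of the high values by 2 (still ≥ 97) to hit 1290.

10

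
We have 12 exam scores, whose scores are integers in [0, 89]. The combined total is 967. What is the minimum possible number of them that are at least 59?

Each value short of 59 is at most 58, costing at least 89 − 58 = 31 against the maximum total of 1068.
We can afford to lose at most 1068 − 967 = 101, so at most ⌊101/31⌋ = 3 fall short, and at least 9 are ≥ 59.
Exactly 9 works: 9 values at 89 and 3 at 58 total 975; lower one of the high values by 8 (still ≥ 59) to hit 967.

9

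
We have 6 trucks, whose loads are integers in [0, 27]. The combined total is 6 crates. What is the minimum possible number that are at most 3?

Let j be the number exceeding 3. Then the total is ≥ 4·j + 0·(6 − j) = 0 + 4j.
So 4j ≤ 6 and j ≤ 1; hence at least 6 − 1 = 5 are ≤ 3.
Exactly 5 works: 5 values at 0 and 1 at 4 total 4; raise one of the low values by 2 (still ≤ 3) to hit 6.

5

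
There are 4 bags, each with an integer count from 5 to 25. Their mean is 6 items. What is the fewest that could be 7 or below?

The total is 4 × 6 = 24.
Let j be the number exceeding 7. Then the total is ≥ 8·j + 5·(4 − j) = 20 + 3j.
So 3j ≤ 4 and j ≤ 1; hence at least 4 − 1 = 3 are ≤ 7.
Exactly 3 works: 3 values at 5 and 1 at 8 total 23; raise one of the low values by 1 (still ≤ 7) to hit 24.

3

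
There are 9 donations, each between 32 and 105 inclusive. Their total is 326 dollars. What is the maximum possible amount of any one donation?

70

To make one donation as large as possible, make the other 8 as small as possible.
The other 8 contribute at least 8 × 32 = 256, leaving at most 326 − 256 = 70.
Since 70 ≤ 105, this is achievable: one at 70 and 8 at 32.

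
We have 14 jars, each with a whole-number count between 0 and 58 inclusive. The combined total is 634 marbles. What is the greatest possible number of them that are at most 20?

Suppose k of them are at most 20. Those contribute at most 20 each and the rest at most 58 each.
So the total is at most 20k + 58(14 − k) = 812 − 38k. This must still be ≥ 634, so k ≤ 4.
k = 4 is achieved by 4 values at 20 and 10 at 58, total 660; lower one of the 58's by 26 (still > 20) to reach 634.

4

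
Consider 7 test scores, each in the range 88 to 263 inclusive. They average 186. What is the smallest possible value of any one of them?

Minimizing one value means maximizing the remaining 6.
The total is 7 × 186 = 1302.
The other 6 can take up 6 × 263 = 1578 ≥ 1302 − 88, so one score can sit at its floor of 88.
Achievable: one at 88 and the other 6 totalling 1214, which fits since 6 × 88 ≤ 1214 ≤ 6 × 263.

88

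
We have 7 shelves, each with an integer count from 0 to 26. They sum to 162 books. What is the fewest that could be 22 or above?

Each value short of 22 is at most 21, costing at least 26 − 21 = 5 against the maximum total of 182.
We can afford to lose at most 182 − 162 = 20, so at most ⌊20/5⌋ = 4 fall short, and at least 3 are ≥ 22.
Exactly 3 works: 3 values at 26 and 4 at 21 total 162.

3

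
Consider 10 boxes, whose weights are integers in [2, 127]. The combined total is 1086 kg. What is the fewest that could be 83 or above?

6

Suppose at most 10 − j of them reach 83; then j values are ≤ 82 and the rest ≤ 127.
The total is then ≤ 82·j + 127·(10 − j) = 1270 − 45j. For this to be ≥ 1086 we need j ≤ 4, so at least 10 − 4 = 6 must reach 83.
Exactly 6 works: 6 values at 127 and 4 at 82 total 1090; lower one of the high values by 4 (still ≥ 83) to hit 1086.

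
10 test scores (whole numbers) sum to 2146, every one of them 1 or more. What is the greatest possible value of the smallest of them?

214

If every one of the 10 were at least 215, the total would be at least 10 × 215 = 2150 > 2146.
Taking 4 copies of 214 and 6 copies of 215 gives exactly 2146, so 214 is attained.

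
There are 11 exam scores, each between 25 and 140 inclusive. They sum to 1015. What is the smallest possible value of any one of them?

25

To make one score as small as possible, make the other 10 as large as possible.
The other 10 can take up 10 × 140 = 1400 ≥ 1015 − 25, so one score can sit at its floor of 25.
Achievable: one at 25 and the other 10 totalling 990, which fits since 10 × 25 ≤ 990 ≤ 10 × 140.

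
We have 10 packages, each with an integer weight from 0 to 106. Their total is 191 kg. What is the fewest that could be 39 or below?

If only k of them are at most 39, the other 10 − k are at least 40, so the total is at least (10 − k)·40 + k·0.
This is ≤ 191, so (10 − k)·40 + 0k ≤ 191, which gives k ≥ 6.
Exactly 6 works: 6 values at 0 and 4 at 40 total 160; raise one of the low values by 31 (still ≤ 39) to hit 191.

6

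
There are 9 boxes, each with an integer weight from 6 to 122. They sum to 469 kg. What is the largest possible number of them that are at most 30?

6

Each value at 30 or below falls at least 122 − 30 = 92 short of the ceiling 122.
The ceiling total is 9 × 122 = 1098, and we need 469, so at most ⌊(1098 − 469)/92⌋ = 6 can be that low.
k = 6 is achieved by 6 values at 30 and 3 at 122, total 546; lower one of the 122's by 77 (still > 30) to reach 469.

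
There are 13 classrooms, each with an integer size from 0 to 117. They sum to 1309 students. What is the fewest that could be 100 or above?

Suppose at most 13 − j of them reach 100; then j values are ≤ 99 and the rest ≤ 117.
The total is then ≤ 99·j + 117·(13 − j) = 1521 − 18j. For this to be ≥ 1309 we need j ≤ 11, so at least 13 − 11 = 2 must reach 100.
Exactly 2 works: 2 values at 117 and 11 at 99 total 1323; lower one of the high values by 14 (still ≥ 100) to hit 1309.

2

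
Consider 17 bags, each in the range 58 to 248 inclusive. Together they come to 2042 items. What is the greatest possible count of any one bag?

248

Maximizing one value means minimizing the remaining 16.
The other 16 contribute at least 16 × 58 = 928, leaving at most 2042 − 928 = 1114.
But each bag is capped at 248, so the maximum is 248.
Achievable: one at 248 and the other 16 totalling 1794, which fits since 16 × 58 ≤ 1794 ≤ 16 × 248.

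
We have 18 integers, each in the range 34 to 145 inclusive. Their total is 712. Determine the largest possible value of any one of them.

Maximizing one value means minimizing the remaining 17.
The other 17 contribute at least 17 × 34 = 578, leaving at most 712 − 578 = 134.
Since 134 ≤ 145, this is achievable: one at 134 and 17 at 34.

134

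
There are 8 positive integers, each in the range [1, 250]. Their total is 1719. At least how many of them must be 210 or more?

Suppose at most 8 − j of them reach 210; then j values are ≤ 209 and the rest ≤ 250.
The total is then ≤ 209·j + 250·(8 − j) = 2000 − 41j. For this to be ≥ 1719 we need j ≤ 6, so at least 8 − 6 = 2 must reach 210.
Exactly 2 works: 2 values at 250 and 6 at 209 total 1754; lower one of the high values by 35 (still ≥ 210) to hit 1719.

2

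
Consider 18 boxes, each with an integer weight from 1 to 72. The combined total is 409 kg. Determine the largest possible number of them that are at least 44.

9

With k values at 44 or above and the rest at least 1, the sum is at least 18 + 43k.
Since the sum is 409, we need 43k ≤ 391, i.e. k ≤ 9.
k = 9 is achieved by 9 values at 44 and 9 at 1, total 405; add 4 to one value (staying below 44) to reach 409.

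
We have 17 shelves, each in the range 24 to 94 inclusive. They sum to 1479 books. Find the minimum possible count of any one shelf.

24

To make one shelf as small as possible, make the other 16 as large as possible.
The other 16 can take up 16 × 94 = 1504 ≥ 1479 − 24, so one shelf can sit at its floor of 24.
Achievable: one at 24 and the other 16 totalling 1455, which fits since 16 × 24 ≤ 1455 ≤ 16 × 94.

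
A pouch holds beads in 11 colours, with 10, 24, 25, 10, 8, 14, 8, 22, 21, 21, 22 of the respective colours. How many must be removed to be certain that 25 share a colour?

In the worst case you take as many as possible of each colour without reaching 25: 10 + 24 + 24 + 10 + 8 + 14 + 8 + 22 + 21 + 21 + 22 = 184.
The next one must give 25 of some colour, so 184 + 1 = 185.

185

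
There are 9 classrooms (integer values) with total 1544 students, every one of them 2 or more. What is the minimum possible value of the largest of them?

If every one of the 9 were at most 171, the total would be at most 9 × 171 = 1539 < 1544.
Taking 4 copies of 171 and 5 copies of 172 gives exactly 1544, so 172 is attained.

172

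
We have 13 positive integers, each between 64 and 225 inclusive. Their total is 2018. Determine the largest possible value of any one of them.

225

Maximizing one value means minimizing the remaining 12.
The other 12 contribute at least 12 × 64 = 768, leaving at most 2018 − 768 = 1250.
But each integer is capped at 225, so the maximum is 225.
Achievable: one at 225 and the other 12 totalling 1793, which fits since 12 × 64 ≤ 1793 ≤ 12 × 225.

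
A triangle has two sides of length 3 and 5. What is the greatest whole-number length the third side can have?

The third side must be less than 3 + 5 = 8.
The largest integer below 8 is 7.

7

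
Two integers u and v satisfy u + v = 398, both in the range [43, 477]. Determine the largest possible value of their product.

39601

uv = u(398 − u) is maximized when u is as near 398/2 as the bounds allow.
Taking u = 199 and v = 199 (both in [43, 477]) gives uv = 39601.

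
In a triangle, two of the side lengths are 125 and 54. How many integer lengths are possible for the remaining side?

107

The triangle inequality gives |125 − 54| < c < 125 + 54, i.e. 71 < c < 179.
So c can be any integer from 72 to 178: 107 values.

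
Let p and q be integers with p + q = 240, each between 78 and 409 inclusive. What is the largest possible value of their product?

14400

pq = p(240 − p) is maximized when p is as near 240/2 as the bounds allow.
Taking p = 120 and q = 120 (both in [78, 409]) gives pq = 14400.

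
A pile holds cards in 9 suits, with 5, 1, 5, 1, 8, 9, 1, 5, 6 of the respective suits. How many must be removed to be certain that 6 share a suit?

In the worst case you take as many as possible of each suit without reaching 6: 5 + 1 + 5 + 1 + 5 + 5 + 1 + 5 + 5 = 33.
The next one must give 6 of some suit, so 33 + 1 = 34.

34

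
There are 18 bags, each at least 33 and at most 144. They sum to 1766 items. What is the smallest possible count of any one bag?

33

To make one bag as small as possible, make the other 17 as large as possible.
The other 17 can take up 17 × 144 = 2448 ≥ 1766 − 33, so one bag can sit at its floor of 33.
Achievable: one at 33 and the other 17 totalling 1733, which fits since 17 × 33 ≤ 1733 ≤ 17 × 144.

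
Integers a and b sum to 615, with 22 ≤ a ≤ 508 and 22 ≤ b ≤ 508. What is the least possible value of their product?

ab = a(615 − a) is concave in a, so over [107, 508] it is minimized at an endpoint.
At the endpoint a = 107, b = 615 − 107 = 508, so ab = 107 × 508 = 54356.

54356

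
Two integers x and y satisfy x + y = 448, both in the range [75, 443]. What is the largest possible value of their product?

50176

For a fixed sum, the product xy is largest when x and y are as close as possible.
Taking x = 224 and y = 224 (both in [75, 443]) gives xy = 50176.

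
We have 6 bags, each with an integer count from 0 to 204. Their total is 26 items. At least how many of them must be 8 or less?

If only k of them are at most 8, the other 6 − k are at least 9, so the total is at least (6 − k)·9 + k·0.
This is ≤ 26, so (6 − k)·9 + 0k ≤ 26, which gives k ≥ 4.
Exactly 4 works: 4 values at 0 and 2 at 9 total 18; raise one of the low values by 8 (still ≤ 8) to hit 26.

4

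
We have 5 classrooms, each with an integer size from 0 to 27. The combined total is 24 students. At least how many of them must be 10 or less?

Each value above 10 is at least 11, contributing at least 11 − 0 = 11 above the floor 0.
The sum exceeds the floor total 0 by 24, so at most ⌊24/11⌋ = 2 exceed 10, and at least 3 are ≤ 10.
Exactly 3 works: 3 values at 0 and 2 at 11 total 22; raise one of the low values by 2 (still ≤ 10) to hit 24.

3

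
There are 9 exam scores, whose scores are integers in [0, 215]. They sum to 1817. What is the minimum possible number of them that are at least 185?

Suppose at most 9 − j of them reach 185; then j values are ≤ 184 and the rest ≤ 215.
The total is then ≤ 184·j + 215·(9 − j) = 1935 − 31j. For this to be ≥ 1817 we need j ≤ 3, so at least 9 − 3 = 6 must reach 185.
Exactly 6 works: 6 values at 215 and 3 at 184 total 1842; lower one of the high values by 25 (still ≥ 185) to hit 1817.

6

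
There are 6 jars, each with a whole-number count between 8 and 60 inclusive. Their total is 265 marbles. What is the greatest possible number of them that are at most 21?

Suppose k of them are at most 21. Those contribute at most 21 each and the rest at most 60 each.
So the total is at most 21k + 60(6 − k) = 360 − 39k. This must still be ≥ 265, so k ≤ 2.
k = 2 is achieved by 2 values at 21 and 4 at 60, total 282; lower one of the 60's by 17 (still > 21) to reach 265.

2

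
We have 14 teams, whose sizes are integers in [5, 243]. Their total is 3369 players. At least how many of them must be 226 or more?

If only k of them are at least 226, the other 14 − k are at most 225, so the total is at most k·243 + (14 − k)·225.
This must reach 3369, so k·243 + (14 − k)·225 ≥ 3369, giving k ≥ 13.
Exactly 13 works: 13 values at 243 and 1 at 225 total 3384; lower one of the high values by 15 (still ≥ 226) to hit 3369.

13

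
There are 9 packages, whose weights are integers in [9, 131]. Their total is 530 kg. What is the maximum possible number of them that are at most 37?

6

Suppose k of them are at most 37. Those contribute at most 37 each and the rest at most 131 each.
So the total is at most 37k + 131(9 − k) = 1179 − 94k. This must still be ≥ 530, so k ≤ 6.
k = 6 is achieved by 6 values at 37 and 3 at 131, total 615; lower one of the 131's by 85 (still > 37) to reach 530.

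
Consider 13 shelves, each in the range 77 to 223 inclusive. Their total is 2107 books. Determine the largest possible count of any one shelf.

223

Maximizing one value means minimizing the remaining 12.
The other 12 contribute at least 12 × 77 = 924, leaving at most 2107 − 924 = 1183.
But each shelf is capped at 223, so the maximum is 223.
Achievable: one at 223 and the other 12 totalling 1884, which fits since 12 × 77 ≤ 1884 ≤ 12 × 223.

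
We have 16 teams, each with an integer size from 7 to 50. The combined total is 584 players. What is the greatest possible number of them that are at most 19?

6

Suppose k of them are at most 19. Those contribute at most 19 each and the rest at most 50 each.
So the total is at most 19k + 50(16 − k) = 800 − 31k. This must still be ≥ 584, so k ≤ 6.
k = 6 is achieved by 6 values at 19 and 10 at 50, total 614; lower one of the 50's by 30 (still > 19) to reach 584.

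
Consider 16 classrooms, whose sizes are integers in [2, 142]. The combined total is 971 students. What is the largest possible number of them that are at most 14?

10

Each value at 14 or below falls at least 142 − 14 = 128 short of the ceiling 142.
The ceiling total is 16 × 142 = 2272, and we need 971, so at most ⌊(2272 − 971)/128⌋ = 10 can be that low.
k = 10 is achieved by 10 values at 14 and 6 at 142, total 992; lower one of the 142's by 21 (still > 14) to reach 971.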